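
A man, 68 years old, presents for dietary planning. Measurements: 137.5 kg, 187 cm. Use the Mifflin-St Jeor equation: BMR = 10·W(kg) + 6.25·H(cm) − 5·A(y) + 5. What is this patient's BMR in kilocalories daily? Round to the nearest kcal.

2209 kilocalories daily

Mifflin-St Jeor (male): BMR = 10(137.5) + 6.25(187) − 5(68) + 5 = 1375 + 1168.75 − 340 + 5 = 2208.75 kcal/day.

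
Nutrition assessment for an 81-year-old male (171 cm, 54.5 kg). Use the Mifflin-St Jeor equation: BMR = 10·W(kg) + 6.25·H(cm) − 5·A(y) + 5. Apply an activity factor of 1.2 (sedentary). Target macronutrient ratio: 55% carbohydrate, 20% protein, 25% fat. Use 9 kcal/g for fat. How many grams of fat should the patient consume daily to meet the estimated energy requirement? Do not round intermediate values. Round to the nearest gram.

Mifflin-St Jeor (male): BMR = 10(54.5) + 6.25(171) − 5(81) + 5 = 545 + 1068.75 − 405 + 5 = 1213.75 kcal/day.
TEE = 1213.75 × 1.2 = 1456.5 kcal/day.
Fat energy = 25% × 1456.5 = 364.125 kcal.
Fat = 364.125 ÷ 9 kcal/g = 40.4583 g.

40 g/day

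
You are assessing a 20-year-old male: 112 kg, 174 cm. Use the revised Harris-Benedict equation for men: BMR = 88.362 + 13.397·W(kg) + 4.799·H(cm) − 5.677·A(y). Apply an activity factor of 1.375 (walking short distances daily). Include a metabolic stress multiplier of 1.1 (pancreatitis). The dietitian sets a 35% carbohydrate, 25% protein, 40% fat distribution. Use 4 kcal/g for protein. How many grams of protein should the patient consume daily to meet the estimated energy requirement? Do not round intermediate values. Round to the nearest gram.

Harris-Benedict: BMR = 88.362 + 13.397(112) + 4.799(174) − 5.677(20) = 2310.312 kcal/day.
TEE = 2310.312 × 1.375 = 3176.679 kcal/day.
With stress factor 1.1: 3176.679 × 1.1 = 3494.3469 kcal/day.
Protein energy = 25% × 3494.3469 = 873.5867 kcal.
Protein = 873.5867 ÷ 4 kcal/g = 218.3967 g.

218 g/day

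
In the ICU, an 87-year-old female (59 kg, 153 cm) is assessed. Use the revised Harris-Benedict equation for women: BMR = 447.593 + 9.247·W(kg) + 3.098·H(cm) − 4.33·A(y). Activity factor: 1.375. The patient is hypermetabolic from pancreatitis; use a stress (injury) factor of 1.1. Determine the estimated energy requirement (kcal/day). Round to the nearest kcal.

Harris-Benedict: BMR = 447.593 + 9.247(59) + 3.098(153) − 4.33(87) = 1090.45 kcal/day.
TEE = BMR × activity factor = 1090.45 × 1.375 = 1499.3688 kcal/day.
Apply stress factor: 1499.3688 × 1.1 = 1649.3056 kcal/day.

1649 kcal/day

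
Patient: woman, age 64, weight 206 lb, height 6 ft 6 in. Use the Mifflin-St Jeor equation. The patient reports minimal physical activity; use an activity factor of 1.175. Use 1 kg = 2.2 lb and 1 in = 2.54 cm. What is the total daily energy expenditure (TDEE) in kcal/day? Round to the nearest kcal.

Convert to metric: weight = 206 ÷ 2.2 = 93.6364 kg; height = (6×12 + 6) × 2.54 = 78 × 2.54 = 198.12 cm.
Mifflin-St Jeor (female): BMR = 10(93.6364) + 6.25(198.12) − 5(64) − 161 = 936.3636 + 1238.25 − 320 − 161 = 1693.6136 kcal/day.
TEE = BMR × activity factor = 1693.6136 × 1.175 = 1989.996 kcal/day.

1990 kcal/day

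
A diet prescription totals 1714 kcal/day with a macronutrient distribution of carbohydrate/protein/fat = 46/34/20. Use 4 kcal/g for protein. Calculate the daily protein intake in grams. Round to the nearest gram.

146 g/day

Protein energy = 34% × 1714 = 582.76 kcal.
At 4 kcal/g: 582.76 ÷ 4 = 145.69 g.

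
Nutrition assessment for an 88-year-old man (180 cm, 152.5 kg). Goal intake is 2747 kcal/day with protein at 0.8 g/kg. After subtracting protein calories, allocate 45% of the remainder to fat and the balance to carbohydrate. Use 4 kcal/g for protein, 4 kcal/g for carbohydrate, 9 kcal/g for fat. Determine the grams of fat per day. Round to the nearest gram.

113 g/day

Protein = 0.8 × 152.5 = 122 g → 122 × 4 = 488 kcal.
Non-protein calories = 2747 − 488 = 2259 kcal.
Fat: 45% × 2259 = 1016.55 kcal; carbohydrate: 1242.45 kcal.
Fat: 1016.55 kcal ÷ 9 kcal/g = 112.95 g.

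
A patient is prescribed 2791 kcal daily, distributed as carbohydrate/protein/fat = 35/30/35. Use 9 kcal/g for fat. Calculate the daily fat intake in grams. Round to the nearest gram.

Fat energy = 35% × 2791 = 976.85 kcal.
At 9 kcal/g: 976.85 ÷ 9 = 108.5389 g.

109 g/day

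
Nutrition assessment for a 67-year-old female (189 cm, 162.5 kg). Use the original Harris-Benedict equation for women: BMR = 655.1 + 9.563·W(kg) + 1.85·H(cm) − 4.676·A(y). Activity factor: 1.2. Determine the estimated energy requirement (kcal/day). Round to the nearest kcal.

2695 kcal/day

Harris-Benedict: BMR = 655.1 + 9.563(162.5) + 1.85(189) − 4.676(67) = 2245.4455 kcal/day.
TEE = BMR × activity factor = 2245.4455 × 1.2 = 2694.5346 kcal/day.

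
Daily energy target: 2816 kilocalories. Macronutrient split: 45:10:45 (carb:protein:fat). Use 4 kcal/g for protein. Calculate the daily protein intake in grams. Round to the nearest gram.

Protein energy = 10% × 2816 = 281.6 kcal.
At 4 kcal/g: 281.6 ÷ 4 = 70.4 g.

70 g/day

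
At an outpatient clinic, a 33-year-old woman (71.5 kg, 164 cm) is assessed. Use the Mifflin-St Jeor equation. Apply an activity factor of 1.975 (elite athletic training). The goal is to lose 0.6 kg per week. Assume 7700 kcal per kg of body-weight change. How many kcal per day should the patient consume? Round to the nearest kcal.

Mifflin-St Jeor (female): BMR = 10(71.5) + 6.25(164) − 5(33) − 161 = 715 + 1025 − 165 − 161 = 1414 kcal/day.
TEE = 1414 × 1.975 = 2792.65 kcal/day.
Required daily deficit = 0.6 × 7700 ÷ 7 = 660 kcal/day.
Target intake = 2792.65 − 660 = 2132.65 kcal/day.

2133 kcal per day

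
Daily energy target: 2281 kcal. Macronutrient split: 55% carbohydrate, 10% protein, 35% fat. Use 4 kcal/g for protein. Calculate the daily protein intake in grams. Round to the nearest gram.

Protein energy = 10% × 2281 = 228.1 kcal.
At 4 kcal/g: 228.1 ÷ 4 = 57.025 g.

57 g/day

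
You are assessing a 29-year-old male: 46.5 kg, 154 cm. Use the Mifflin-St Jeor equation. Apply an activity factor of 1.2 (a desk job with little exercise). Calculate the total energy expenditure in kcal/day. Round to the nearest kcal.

1545 kcal/day

Mifflin-St Jeor (male): BMR = 10(46.5) + 6.25(154) − 5(29) + 5 = 465 + 962.5 − 145 + 5 = 1287.5 kcal/day.
TEE = BMR × activity factor = 1287.5 × 1.2 = 1545 kcal/day.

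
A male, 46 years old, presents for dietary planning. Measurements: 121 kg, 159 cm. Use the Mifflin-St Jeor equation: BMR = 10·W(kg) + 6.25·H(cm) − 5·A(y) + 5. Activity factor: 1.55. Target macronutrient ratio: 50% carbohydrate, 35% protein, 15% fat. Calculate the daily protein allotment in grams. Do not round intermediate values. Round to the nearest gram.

268 g/day

Mifflin-St Jeor (male): BMR = 10(121) + 6.25(159) − 5(46) + 5 = 1210 + 993.75 − 230 + 5 = 1978.75 kcal/day.
TEE = 1978.75 × 1.55 = 3067.0625 kcal/day.
Protein energy = 35% × 3067.0625 = 1073.4719 kcal.
Protein = 1073.4719 ÷ 4 kcal/g = 268.368 g.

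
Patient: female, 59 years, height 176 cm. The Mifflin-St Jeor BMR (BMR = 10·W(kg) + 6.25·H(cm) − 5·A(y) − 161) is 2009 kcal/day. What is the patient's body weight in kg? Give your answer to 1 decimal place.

2009 = 10·W + 6.25(176) − 5(59) − 161
10·W = 2009 − 644 = 1365, so W = 136.5 kg.

136.5 kg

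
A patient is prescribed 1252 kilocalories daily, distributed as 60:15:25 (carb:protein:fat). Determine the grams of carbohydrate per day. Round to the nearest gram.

Carbohydrate energy = 60% × 1252 = 751.2 kcal.
At 4 kcal/g: 751.2 ÷ 4 = 187.8 g.

188 g/day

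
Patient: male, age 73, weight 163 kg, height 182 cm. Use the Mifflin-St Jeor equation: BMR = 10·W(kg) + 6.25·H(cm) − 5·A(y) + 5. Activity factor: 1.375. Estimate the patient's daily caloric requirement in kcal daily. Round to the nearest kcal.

3310 kcal daily

Mifflin-St Jeor (male): BMR = 10(163) + 6.25(182) − 5(73) + 5 = 1630 + 1137.5 − 365 + 5 = 2407.5 kcal/day.
TEE = BMR × activity factor = 2407.5 × 1.375 = 3310.3125 kcal/day.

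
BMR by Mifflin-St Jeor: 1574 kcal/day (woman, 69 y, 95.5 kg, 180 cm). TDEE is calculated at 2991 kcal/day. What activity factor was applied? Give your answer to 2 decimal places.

1.90

Activity factor = TEE ÷ BMR = 2991 ÷ 1574 = 1.9.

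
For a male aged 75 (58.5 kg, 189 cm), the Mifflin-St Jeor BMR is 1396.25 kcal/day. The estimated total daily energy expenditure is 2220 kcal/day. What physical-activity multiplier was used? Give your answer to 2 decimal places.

1.59

Activity factor = TEE ÷ BMR = 2220 ÷ 1396.25 = 1.59.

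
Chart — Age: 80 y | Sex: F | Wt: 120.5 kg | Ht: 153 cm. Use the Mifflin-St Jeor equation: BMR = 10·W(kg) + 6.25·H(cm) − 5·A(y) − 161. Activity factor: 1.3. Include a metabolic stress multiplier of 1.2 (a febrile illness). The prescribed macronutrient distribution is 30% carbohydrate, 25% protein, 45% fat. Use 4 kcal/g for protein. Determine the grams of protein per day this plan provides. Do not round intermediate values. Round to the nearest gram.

156 g/day

Mifflin-St Jeor (female): BMR = 10(120.5) + 6.25(153) − 5(80) − 161 = 1205 + 956.25 − 400 − 161 = 1600.25 kcal/day.
TEE = 1600.25 × 1.3 = 2080.325 kcal/day.
With stress factor 1.2: 2080.325 × 1.2 = 2496.39 kcal/day.
Protein energy = 25% × 2496.39 = 624.0975 kcal.
Protein = 624.0975 ÷ 4 kcal/g = 156.0244 g.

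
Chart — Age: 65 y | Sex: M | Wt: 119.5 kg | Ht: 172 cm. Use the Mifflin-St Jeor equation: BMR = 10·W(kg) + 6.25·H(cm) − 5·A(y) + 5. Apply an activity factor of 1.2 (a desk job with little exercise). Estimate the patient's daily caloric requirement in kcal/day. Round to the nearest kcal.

2340 kcal/day

Mifflin-St Jeor (male): BMR = 10(119.5) + 6.25(172) − 5(65) + 5 = 1195 + 1075 − 325 + 5 = 1950 kcal/day.
TEE = BMR × activity factor = 1950 × 1.2 = 2340 kcal/day.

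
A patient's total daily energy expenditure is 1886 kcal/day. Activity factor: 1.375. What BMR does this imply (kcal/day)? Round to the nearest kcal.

BMR = TEE ÷ activity factor = 1886 ÷ 1.375 = 1371.6364 kcal/day.

1372 kcal/day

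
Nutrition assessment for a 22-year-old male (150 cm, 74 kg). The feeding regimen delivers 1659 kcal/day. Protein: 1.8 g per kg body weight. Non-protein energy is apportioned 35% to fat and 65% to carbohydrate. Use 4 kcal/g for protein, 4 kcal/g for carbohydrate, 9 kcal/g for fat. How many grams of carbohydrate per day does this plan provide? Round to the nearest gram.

Protein = 1.8 × 74 = 133.2 g → 133.2 × 4 = 532.8 kcal.
Non-protein calories = 1659 − 532.8 = 1126.2 kcal.
Fat: 35% × 1126.2 = 394.17 kcal; carbohydrate: 732.03 kcal.
Carbohydrate: 732.03 kcal ÷ 4 kcal/g = 183.0075 g.

183 g/day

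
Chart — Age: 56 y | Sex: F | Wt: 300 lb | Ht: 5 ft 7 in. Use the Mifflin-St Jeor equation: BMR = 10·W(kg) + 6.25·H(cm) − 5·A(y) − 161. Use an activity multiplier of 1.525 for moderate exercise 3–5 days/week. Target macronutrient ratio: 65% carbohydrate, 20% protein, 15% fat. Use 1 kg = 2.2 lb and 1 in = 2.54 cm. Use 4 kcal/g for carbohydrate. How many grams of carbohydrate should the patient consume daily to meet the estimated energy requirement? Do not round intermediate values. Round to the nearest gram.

Convert to metric: weight = 300 ÷ 2.2 = 136.3636 kg; height = (5×12 + 7) × 2.54 = 67 × 2.54 = 170.18 cm.
Mifflin-St Jeor (female): BMR = 10(136.3636) + 6.25(170.18) − 5(56) − 161 = 1363.6364 + 1063.625 − 280 − 161 = 1986.2614 kcal/day.
TEE = 1986.2614 × 1.525 = 3029.0486 kcal/day.
Carbohydrate energy = 65% × 3029.0486 = 1968.8816 kcal.
Carbohydrate = 1968.8816 ÷ 4 kcal/g = 492.2204 g.

492 g/day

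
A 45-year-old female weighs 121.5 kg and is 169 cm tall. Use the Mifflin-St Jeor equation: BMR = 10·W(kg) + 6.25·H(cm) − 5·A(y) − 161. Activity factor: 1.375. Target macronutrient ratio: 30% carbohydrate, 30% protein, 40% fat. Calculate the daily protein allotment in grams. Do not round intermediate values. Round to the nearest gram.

194 g/day

Mifflin-St Jeor (female): BMR = 10(121.5) + 6.25(169) − 5(45) − 161 = 1215 + 1056.25 − 225 − 161 = 1885.25 kcal/day.
TEE = 1885.25 × 1.375 = 2592.2188 kcal/day.
Protein energy = 30% × 2592.2188 = 777.6656 kcal.
Protein = 777.6656 ÷ 4 kcal/g = 194.4164 g.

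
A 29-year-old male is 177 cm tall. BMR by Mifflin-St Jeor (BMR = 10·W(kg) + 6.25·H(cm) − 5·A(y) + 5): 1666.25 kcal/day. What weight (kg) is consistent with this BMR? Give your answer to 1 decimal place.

70.0 kg

1666.25 = 10·W + 6.25(177) − 5(29) + 5
10·W = 1666.25 − 966.25 = 700, so W = 70 kg.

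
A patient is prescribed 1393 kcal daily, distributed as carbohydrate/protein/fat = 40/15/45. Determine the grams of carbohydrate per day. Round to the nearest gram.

139 g/day

Carbohydrate energy = 40% × 1393 = 557.2 kcal.
At 4 kcal/g: 557.2 ÷ 4 = 139.3 g.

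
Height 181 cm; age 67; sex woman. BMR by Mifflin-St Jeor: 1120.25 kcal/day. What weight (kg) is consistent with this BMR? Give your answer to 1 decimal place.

1120.25 = 10·W + 6.25(181) − 5(67) − 161
10·W = 1120.25 − 635.25 = 485, so W = 48.5 kg.

48.5 kg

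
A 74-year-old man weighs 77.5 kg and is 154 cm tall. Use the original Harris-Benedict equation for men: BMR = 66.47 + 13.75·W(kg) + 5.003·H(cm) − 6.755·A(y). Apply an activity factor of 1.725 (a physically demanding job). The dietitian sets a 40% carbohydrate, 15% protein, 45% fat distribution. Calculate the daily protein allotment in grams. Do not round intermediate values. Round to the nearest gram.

Harris-Benedict: BMR = 66.47 + 13.75(77.5) + 5.003(154) − 6.755(74) = 1402.687 kcal/day.
TEE = 1402.687 × 1.725 = 2419.6351 kcal/day.
Protein energy = 15% × 2419.6351 = 362.9453 kcal.
Protein = 362.9453 ÷ 4 kcal/g = 90.7363 g.

91 g/day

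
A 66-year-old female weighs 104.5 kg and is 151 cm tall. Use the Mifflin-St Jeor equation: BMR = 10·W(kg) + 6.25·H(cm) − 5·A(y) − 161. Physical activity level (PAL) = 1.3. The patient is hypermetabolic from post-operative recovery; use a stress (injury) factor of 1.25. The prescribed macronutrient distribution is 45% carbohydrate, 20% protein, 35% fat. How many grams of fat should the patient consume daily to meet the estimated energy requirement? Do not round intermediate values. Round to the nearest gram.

Mifflin-St Jeor (female): BMR = 10(104.5) + 6.25(151) − 5(66) − 161 = 1045 + 943.75 − 330 − 161 = 1497.75 kcal/day.
TEE = 1497.75 × 1.3 = 1947.075 kcal/day.
With stress factor 1.25: 1947.075 × 1.25 = 2433.8438 kcal/day.
Fat energy = 35% × 2433.8438 = 851.8453 kcal.
Fat = 851.8453 ÷ 9 kcal/g = 94.6495 g.

95 g/day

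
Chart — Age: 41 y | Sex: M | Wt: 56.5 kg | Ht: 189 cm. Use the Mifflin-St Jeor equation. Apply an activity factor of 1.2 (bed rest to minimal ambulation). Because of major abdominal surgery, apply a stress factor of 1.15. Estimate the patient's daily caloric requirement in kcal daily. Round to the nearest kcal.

2134 kcal daily

Mifflin-St Jeor (male): BMR = 10(56.5) + 6.25(189) − 5(41) + 5 = 565 + 1181.25 − 205 + 5 = 1546.25 kcal/day.
TEE = BMR × activity factor = 1546.25 × 1.2 = 1855.5 kcal/day.
Apply stress factor: 1855.5 × 1.15 = 2133.825 kcal/day.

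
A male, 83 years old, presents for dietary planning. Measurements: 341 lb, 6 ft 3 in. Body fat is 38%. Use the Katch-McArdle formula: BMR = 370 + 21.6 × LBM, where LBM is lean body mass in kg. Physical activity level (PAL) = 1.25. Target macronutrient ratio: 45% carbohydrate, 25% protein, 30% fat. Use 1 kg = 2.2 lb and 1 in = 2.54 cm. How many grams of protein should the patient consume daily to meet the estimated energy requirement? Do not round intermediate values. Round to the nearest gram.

Convert to metric: weight = 341 ÷ 2.2 = 155 kg; height = (6×12 + 3) × 2.54 = 75 × 2.54 = 190.5 cm.
LBM = 155 × (1 − 0.38) = 96.1 kg. Katch-McArdle: BMR = 370 + 21.6 × 96.1 = 2445.76 kcal/day.
TEE = 2445.76 × 1.25 = 3057.2 kcal/day.
Protein energy = 25% × 3057.2 = 764.3 kcal.
Protein = 764.3 ÷ 4 kcal/g = 191.075 g.

191 g/day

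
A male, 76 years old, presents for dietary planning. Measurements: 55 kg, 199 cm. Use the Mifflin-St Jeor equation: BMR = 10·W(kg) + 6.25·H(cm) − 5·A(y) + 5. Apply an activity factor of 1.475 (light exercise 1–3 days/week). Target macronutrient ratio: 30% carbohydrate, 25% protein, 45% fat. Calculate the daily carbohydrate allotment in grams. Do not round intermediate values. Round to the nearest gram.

157 g/day

Mifflin-St Jeor (male): BMR = 10(55) + 6.25(199) − 5(76) + 5 = 550 + 1243.75 − 380 + 5 = 1418.75 kcal/day.
TEE = 1418.75 × 1.475 = 2092.6563 kcal/day.
Carbohydrate energy = 30% × 2092.6563 = 627.7969 kcal.
Carbohydrate = 627.7969 ÷ 4 kcal/g = 156.9492 g.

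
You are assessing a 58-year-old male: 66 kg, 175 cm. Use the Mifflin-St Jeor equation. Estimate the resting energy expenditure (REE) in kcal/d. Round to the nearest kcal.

1469 kcal/d

Mifflin-St Jeor (male): BMR = 10(66) + 6.25(175) − 5(58) + 5 = 660 + 1093.75 − 290 + 5 = 1468.75 kcal/day.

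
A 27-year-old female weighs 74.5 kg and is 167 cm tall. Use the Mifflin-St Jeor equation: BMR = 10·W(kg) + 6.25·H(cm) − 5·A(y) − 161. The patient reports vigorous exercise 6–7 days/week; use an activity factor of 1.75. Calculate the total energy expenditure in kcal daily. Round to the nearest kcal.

Mifflin-St Jeor (female): BMR = 10(74.5) + 6.25(167) − 5(27) − 161 = 745 + 1043.75 − 135 − 161 = 1492.75 kcal/day.
TEE = BMR × activity factor = 1492.75 × 1.75 = 2612.3125 kcal/day.

2612 kcal daily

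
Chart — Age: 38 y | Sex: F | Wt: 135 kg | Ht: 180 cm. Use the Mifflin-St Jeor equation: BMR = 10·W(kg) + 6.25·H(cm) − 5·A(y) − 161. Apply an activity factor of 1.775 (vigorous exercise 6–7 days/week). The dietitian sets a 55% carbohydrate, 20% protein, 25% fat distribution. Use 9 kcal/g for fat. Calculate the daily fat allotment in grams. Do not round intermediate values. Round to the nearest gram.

Mifflin-St Jeor (female): BMR = 10(135) + 6.25(180) − 5(38) − 161 = 1350 + 1125 − 190 − 161 = 2124 kcal/day.
TEE = 2124 × 1.775 = 3770.1 kcal/day.
Fat energy = 25% × 3770.1 = 942.525 kcal.
Fat = 942.525 ÷ 9 kcal/g = 104.725 g.

105 g/day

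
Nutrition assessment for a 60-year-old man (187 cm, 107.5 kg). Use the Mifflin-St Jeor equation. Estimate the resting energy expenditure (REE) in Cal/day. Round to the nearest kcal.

1949 Cal/day

Mifflin-St Jeor (male): BMR = 10(107.5) + 6.25(187) − 5(60) + 5 = 1075 + 1168.75 − 300 + 5 = 1948.75 kcal/day.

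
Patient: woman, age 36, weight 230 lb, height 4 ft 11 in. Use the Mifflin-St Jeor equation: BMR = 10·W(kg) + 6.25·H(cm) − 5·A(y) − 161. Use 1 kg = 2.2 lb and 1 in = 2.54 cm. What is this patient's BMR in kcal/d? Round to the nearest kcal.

1641 kcal/d

Convert to metric: weight = 230 ÷ 2.2 = 104.5455 kg; height = (4×12 + 11) × 2.54 = 59 × 2.54 = 149.86 cm.
Mifflin-St Jeor (female): BMR = 10(104.5455) + 6.25(149.86) − 5(36) − 161 = 1045.4545 + 936.625 − 180 − 161 = 1641.0795 kcal/day.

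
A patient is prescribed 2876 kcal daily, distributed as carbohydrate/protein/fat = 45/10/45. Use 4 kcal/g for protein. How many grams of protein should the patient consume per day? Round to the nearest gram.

Protein energy = 10% × 2876 = 287.6 kcal.
At 4 kcal/g: 287.6 ÷ 4 = 71.9 g.

72 g/day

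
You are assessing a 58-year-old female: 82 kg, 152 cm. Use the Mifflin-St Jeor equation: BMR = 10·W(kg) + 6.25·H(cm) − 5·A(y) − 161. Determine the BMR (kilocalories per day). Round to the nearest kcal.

Mifflin-St Jeor (female): BMR = 10(82) + 6.25(152) − 5(58) − 161 = 820 + 950 − 290 − 161 = 1319 kcal/day.

1319 kilocalories per day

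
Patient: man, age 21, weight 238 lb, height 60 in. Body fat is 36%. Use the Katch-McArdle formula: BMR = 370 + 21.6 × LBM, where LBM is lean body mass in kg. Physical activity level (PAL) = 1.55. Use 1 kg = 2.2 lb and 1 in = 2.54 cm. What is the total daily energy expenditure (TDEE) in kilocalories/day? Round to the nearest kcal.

Convert to metric: weight = 238 ÷ 2.2 = 108.1818 kg; height = 60 × 2.54 = 152.4 cm.
LBM = 108.1818 × (1 − 0.36) = 69.2364 kg. Katch-McArdle: BMR = 370 + 21.6 × 69.2364 = 1865.5055 kcal/day.
TEE = BMR × activity factor = 1865.5055 × 1.55 = 2891.5335 kcal/day.

2892 kilocalories/day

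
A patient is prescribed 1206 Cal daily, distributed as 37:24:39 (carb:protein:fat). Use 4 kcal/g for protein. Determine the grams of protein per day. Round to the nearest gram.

Protein energy = 24% × 1206 = 289.44 kcal.
At 4 kcal/g: 289.44 ÷ 4 = 72.36 g.

72 g/day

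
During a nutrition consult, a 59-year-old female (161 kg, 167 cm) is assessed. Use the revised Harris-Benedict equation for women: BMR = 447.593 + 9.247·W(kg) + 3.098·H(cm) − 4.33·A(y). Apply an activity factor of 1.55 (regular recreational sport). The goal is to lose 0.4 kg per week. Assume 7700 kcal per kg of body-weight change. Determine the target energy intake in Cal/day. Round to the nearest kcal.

2967 Cal/day

Harris-Benedict: BMR = 447.593 + 9.247(161) + 3.098(167) − 4.33(59) = 2198.256 kcal/day.
TEE = 2198.256 × 1.55 = 3407.2968 kcal/day.
Required daily deficit = 0.4 × 7700 ÷ 7 = 440 kcal/day.
Target intake = 3407.2968 − 440 = 2967.2968 kcal/day.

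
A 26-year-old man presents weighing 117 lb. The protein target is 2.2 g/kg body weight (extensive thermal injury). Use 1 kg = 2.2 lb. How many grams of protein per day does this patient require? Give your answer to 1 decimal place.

117.0 g/day

Weight in kg = 117 ÷ 2.2 = 53.1818 kg.
Protein = 2.2 g/kg × 53.1818 kg = 117 g/day.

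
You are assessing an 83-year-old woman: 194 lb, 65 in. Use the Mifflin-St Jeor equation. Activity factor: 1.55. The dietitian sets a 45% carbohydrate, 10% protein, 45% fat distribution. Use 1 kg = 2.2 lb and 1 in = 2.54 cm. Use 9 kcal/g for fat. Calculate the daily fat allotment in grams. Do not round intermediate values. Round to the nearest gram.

104 g/day

Convert to metric: weight = 194 ÷ 2.2 = 88.1818 kg; height = 65 × 2.54 = 165.1 cm.
Mifflin-St Jeor (female): BMR = 10(88.1818) + 6.25(165.1) − 5(83) − 161 = 881.8182 + 1031.875 − 415 − 161 = 1337.6932 kcal/day.
TEE = 1337.6932 × 1.55 = 2073.4244 kcal/day.
Fat energy = 45% × 2073.4244 = 933.041 kcal.
Fat = 933.041 ÷ 9 kcal/g = 103.6712 g.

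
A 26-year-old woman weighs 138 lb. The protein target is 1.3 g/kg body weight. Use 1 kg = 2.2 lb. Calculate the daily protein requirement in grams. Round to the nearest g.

Weight in kg = 138 ÷ 2.2 = 62.7273 kg.
Protein = 1.3 g/kg × 62.7273 kg = 81.5455 g/day.

82 g/day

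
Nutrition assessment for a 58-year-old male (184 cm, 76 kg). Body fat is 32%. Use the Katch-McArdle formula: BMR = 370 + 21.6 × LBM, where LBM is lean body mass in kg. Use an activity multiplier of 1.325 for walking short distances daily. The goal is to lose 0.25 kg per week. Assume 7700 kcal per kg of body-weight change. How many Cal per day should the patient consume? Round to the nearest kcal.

1694 Cal per day

LBM = 76 × (1 − 0.32) = 51.68 kg. Katch-McArdle: BMR = 370 + 21.6 × 51.68 = 1486.288 kcal/day.
TEE = 1486.288 × 1.325 = 1969.3316 kcal/day.
Required daily deficit = 0.25 × 7700 ÷ 7 = 275 kcal/day.
Target intake = 1969.3316 − 275 = 1694.3316 kcal/day.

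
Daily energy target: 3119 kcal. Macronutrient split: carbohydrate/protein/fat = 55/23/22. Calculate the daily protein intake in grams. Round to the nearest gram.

179 g/day

Protein energy = 23% × 3119 = 717.37 kcal.
At 4 kcal/g: 717.37 ÷ 4 = 179.3425 g.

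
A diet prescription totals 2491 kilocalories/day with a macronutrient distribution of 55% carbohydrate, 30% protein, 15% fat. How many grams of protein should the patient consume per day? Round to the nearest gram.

187 g/day

Protein energy = 30% × 2491 = 747.3 kcal.
At 4 kcal/g: 747.3 ÷ 4 = 186.825 g.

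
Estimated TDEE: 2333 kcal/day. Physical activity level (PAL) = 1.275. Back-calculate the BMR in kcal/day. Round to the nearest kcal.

BMR = TEE ÷ activity factor = 2333 ÷ 1.275 = 1829.8039 kcal/day.

1830 kcal/day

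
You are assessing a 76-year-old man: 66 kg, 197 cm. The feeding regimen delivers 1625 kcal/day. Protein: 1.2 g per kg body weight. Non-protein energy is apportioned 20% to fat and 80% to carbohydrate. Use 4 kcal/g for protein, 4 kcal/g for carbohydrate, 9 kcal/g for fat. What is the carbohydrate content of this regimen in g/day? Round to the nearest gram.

Protein = 1.2 × 66 = 79.2 g → 79.2 × 4 = 316.8 kcal.
Non-protein calories = 1625 − 316.8 = 1308.2 kcal.
Fat: 20% × 1308.2 = 261.64 kcal; carbohydrate: 1046.56 kcal.
Carbohydrate: 1046.56 kcal ÷ 4 kcal/g = 261.64 g.

262 g/day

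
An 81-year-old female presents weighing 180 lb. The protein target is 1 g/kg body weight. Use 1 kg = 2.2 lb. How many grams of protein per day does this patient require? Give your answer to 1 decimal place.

81.8 g/day

Weight in kg = 180 ÷ 2.2 = 81.8182 kg.
Protein = 1 g/kg × 81.8182 kg = 81.8182 g/day.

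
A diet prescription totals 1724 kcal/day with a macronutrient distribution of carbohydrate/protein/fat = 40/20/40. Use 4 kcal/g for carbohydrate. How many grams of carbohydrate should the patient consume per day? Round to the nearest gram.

172 g/day

Carbohydrate energy = 40% × 1724 = 689.6 kcal.
At 4 kcal/g: 689.6 ÷ 4 = 172.4 g.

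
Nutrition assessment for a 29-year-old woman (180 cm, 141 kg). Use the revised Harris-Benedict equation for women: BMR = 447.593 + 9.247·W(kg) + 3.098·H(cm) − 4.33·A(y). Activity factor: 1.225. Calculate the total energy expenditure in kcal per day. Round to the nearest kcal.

2675 kcal per day

Harris-Benedict: BMR = 447.593 + 9.247(141) + 3.098(180) − 4.33(29) = 2183.49 kcal/day.
TEE = BMR × activity factor = 2183.49 × 1.225 = 2674.7753 kcal/day.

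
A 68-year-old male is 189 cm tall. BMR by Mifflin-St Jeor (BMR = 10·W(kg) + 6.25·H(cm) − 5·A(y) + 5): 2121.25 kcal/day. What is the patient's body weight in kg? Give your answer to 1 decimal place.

2121.25 = 10·W + 6.25(189) − 5(68) + 5
10·W = 2121.25 − 846.25 = 1275, so W = 127.5 kg.

127.5 kg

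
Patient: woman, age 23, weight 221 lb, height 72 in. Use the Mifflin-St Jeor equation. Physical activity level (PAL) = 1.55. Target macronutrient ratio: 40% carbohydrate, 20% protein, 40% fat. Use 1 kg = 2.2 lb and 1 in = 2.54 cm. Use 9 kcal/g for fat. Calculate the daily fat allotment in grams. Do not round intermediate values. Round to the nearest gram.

129 g/day

Convert to metric: weight = 221 ÷ 2.2 = 100.4545 kg; height = 72 × 2.54 = 182.88 cm.
Mifflin-St Jeor (female): BMR = 10(100.4545) + 6.25(182.88) − 5(23) − 161 = 1004.5455 + 1143 − 115 − 161 = 1871.5455 kcal/day.
TEE = 1871.5455 × 1.55 = 2900.8955 kcal/day.
Fat energy = 40% × 2900.8955 = 1160.3582 kcal.
Fat = 1160.3582 ÷ 9 kcal/g = 128.9287 g.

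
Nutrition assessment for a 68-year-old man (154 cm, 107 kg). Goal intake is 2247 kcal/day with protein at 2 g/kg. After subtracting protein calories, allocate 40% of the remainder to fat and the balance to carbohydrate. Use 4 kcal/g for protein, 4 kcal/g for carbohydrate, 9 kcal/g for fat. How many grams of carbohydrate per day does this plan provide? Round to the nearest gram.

209 g/day

Protein = 2 × 107 = 214 g → 214 × 4 = 856 kcal.
Non-protein calories = 2247 − 856 = 1391 kcal.
Fat: 40% × 1391 = 556.4 kcal; carbohydrate: 834.6 kcal.
Carbohydrate: 834.6 kcal ÷ 4 kcal/g = 208.65 g.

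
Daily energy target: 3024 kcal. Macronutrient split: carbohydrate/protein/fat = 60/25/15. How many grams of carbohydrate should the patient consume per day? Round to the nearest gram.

454 g/day

Carbohydrate energy = 60% × 3024 = 1814.4 kcal.
At 4 kcal/g: 1814.4 ÷ 4 = 453.6 g.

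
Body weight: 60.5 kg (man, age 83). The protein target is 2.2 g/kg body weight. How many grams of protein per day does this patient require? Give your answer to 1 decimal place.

Protein = 2.2 g/kg × 60.5 kg = 133.1 g/day.

133.1 g/day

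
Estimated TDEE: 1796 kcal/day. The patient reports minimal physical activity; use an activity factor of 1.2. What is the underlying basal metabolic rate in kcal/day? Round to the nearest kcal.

1497 kcal/day

BMR = TEE ÷ activity factor = 1796 ÷ 1.2 = 1496.6667 kcal/day.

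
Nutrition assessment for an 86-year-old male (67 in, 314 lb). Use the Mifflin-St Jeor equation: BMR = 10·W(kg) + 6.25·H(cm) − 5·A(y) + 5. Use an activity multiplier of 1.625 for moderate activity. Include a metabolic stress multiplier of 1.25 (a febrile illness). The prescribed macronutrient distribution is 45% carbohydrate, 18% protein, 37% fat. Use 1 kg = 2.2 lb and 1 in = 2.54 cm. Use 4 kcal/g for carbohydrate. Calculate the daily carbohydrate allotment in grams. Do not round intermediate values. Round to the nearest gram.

472 g/day

Convert to metric: weight = 314 ÷ 2.2 = 142.7273 kg; height = 67 × 2.54 = 170.18 cm.
Mifflin-St Jeor (male): BMR = 10(142.7273) + 6.25(170.18) − 5(86) + 5 = 1427.2727 + 1063.625 − 430 + 5 = 2065.8977 kcal/day.
TEE = 2065.8977 × 1.625 = 3357.0838 kcal/day.
With stress factor 1.25: 3357.0838 × 1.25 = 4196.3548 kcal/day.
Carbohydrate energy = 45% × 4196.3548 = 1888.3596 kcal.
Carbohydrate = 1888.3596 ÷ 4 kcal/g = 472.0899 g.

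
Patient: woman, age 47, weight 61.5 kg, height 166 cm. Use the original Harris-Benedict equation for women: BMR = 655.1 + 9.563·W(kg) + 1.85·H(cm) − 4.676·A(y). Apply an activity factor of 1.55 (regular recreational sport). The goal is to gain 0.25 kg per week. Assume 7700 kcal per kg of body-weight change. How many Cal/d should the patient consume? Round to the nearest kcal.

2337 Cal/d

Harris-Benedict: BMR = 655.1 + 9.563(61.5) + 1.85(166) − 4.676(47) = 1330.5525 kcal/day.
TEE = 1330.5525 × 1.55 = 2062.3564 kcal/day.
Required daily surplus = 0.25 × 7700 ÷ 7 = 275 kcal/day.
Target intake = 2062.3564 + 275 = 2337.3564 kcal/day.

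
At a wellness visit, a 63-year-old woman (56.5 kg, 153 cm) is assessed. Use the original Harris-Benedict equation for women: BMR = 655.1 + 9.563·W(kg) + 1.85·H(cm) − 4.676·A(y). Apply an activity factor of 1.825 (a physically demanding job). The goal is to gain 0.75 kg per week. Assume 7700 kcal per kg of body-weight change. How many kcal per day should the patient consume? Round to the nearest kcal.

2986 kcal per day

Harris-Benedict: BMR = 655.1 + 9.563(56.5) + 1.85(153) − 4.676(63) = 1183.8715 kcal/day.
TEE = 1183.8715 × 1.825 = 2160.5655 kcal/day.
Required daily surplus = 0.75 × 7700 ÷ 7 = 825 kcal/day.
Target intake = 2160.5655 + 825 = 2985.5655 kcal/day.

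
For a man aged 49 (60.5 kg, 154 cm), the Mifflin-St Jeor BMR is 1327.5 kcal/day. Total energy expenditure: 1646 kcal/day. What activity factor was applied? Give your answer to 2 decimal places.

1.24

Activity factor = TEE ÷ BMR = 1646 ÷ 1327.5 = 1.24.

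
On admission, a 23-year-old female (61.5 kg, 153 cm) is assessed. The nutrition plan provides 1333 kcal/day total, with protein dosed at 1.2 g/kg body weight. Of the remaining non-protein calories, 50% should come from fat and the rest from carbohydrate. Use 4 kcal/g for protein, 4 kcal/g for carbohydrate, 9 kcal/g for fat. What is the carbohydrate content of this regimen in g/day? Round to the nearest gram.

130 g/day

Protein = 1.2 × 61.5 = 73.8 g → 73.8 × 4 = 295.2 kcal.
Non-protein calories = 1333 − 295.2 = 1037.8 kcal.
Fat: 50% × 1037.8 = 518.9 kcal; carbohydrate: 518.9 kcal.
Carbohydrate: 518.9 kcal ÷ 4 kcal/g = 129.725 g.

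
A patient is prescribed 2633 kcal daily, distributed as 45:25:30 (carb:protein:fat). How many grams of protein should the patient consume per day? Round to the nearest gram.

Protein energy = 25% × 2633 = 658.25 kcal.
At 4 kcal/g: 658.25 ÷ 4 = 164.5625 g.

165 g/day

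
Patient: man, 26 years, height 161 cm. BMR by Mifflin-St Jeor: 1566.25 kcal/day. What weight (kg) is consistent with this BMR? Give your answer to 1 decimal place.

1566.25 = 10·W + 6.25(161) − 5(26) + 5
10·W = 1566.25 − 881.25 = 685, so W = 68.5 kg.

68.5 kg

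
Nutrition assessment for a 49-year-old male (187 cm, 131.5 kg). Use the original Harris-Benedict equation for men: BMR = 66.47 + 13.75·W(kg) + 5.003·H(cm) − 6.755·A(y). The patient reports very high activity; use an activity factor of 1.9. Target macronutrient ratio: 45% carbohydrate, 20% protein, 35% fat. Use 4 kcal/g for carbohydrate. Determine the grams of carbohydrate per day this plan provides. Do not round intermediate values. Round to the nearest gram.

Harris-Benedict: BMR = 66.47 + 13.75(131.5) + 5.003(187) − 6.755(49) = 2479.161 kcal/day.
TEE = 2479.161 × 1.9 = 4710.4059 kcal/day.
Carbohydrate energy = 45% × 4710.4059 = 2119.6827 kcal.
Carbohydrate = 2119.6827 ÷ 4 kcal/g = 529.9207 g.

530 g/day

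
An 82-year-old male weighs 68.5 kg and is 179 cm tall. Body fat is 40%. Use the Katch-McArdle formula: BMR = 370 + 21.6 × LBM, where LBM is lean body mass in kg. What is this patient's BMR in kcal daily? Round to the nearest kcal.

LBM = 68.5 × (1 − 0.4) = 41.1 kg. Katch-McArdle: BMR = 370 + 21.6 × 41.1 = 1257.76 kcal/day.

1258 kcal daily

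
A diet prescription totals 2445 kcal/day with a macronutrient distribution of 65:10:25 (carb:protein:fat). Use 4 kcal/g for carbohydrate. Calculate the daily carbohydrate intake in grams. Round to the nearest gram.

397 g/day

Carbohydrate energy = 65% × 2445 = 1589.25 kcal.
At 4 kcal/g: 1589.25 ÷ 4 = 397.3125 g.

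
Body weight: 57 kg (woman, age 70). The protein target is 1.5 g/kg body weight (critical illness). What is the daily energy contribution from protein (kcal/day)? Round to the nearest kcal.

342 kcal/day

Protein = 1.5 g/kg × 57 kg = 85.5 g/day.
Protein energy = 85.5 g × 4 kcal/g = 342 kcal/day.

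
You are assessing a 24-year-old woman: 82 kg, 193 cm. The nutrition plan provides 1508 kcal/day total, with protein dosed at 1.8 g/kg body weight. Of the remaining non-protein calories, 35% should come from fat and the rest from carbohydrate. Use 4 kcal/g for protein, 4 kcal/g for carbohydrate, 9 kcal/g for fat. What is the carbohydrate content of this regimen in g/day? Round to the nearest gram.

Protein = 1.8 × 82 = 147.6 g → 147.6 × 4 = 590.4 kcal.
Non-protein calories = 1508 − 590.4 = 917.6 kcal.
Fat: 35% × 917.6 = 321.16 kcal; carbohydrate: 596.44 kcal.
Carbohydrate: 596.44 kcal ÷ 4 kcal/g = 149.11 g.

149 g/day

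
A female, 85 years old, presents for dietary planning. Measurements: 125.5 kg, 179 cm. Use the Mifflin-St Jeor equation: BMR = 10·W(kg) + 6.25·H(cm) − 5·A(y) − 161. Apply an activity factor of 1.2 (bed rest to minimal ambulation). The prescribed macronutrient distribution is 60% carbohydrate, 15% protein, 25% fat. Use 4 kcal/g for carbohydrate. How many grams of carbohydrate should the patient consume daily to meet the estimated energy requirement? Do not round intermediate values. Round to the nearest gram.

322 g/day

Mifflin-St Jeor (female): BMR = 10(125.5) + 6.25(179) − 5(85) − 161 = 1255 + 1118.75 − 425 − 161 = 1787.75 kcal/day.
TEE = 1787.75 × 1.2 = 2145.3 kcal/day.
Carbohydrate energy = 60% × 2145.3 = 1287.18 kcal.
Carbohydrate = 1287.18 ÷ 4 kcal/g = 321.795 g.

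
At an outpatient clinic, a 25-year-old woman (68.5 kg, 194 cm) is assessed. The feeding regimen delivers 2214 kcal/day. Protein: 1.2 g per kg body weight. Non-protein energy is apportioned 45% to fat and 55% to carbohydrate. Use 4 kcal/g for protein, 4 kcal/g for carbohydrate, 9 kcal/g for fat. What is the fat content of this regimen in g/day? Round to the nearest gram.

Protein = 1.2 × 68.5 = 82.2 g → 82.2 × 4 = 328.8 kcal.
Non-protein calories = 2214 − 328.8 = 1885.2 kcal.
Fat: 45% × 1885.2 = 848.34 kcal; carbohydrate: 1036.86 kcal.
Fat: 848.34 kcal ÷ 9 kcal/g = 94.26 g.

94 g/day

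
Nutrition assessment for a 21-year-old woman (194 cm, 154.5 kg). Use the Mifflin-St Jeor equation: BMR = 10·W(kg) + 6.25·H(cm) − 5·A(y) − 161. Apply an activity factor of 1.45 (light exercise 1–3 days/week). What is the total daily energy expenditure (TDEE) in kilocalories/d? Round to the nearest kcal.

3613 kilocalories/d

Mifflin-St Jeor (female): BMR = 10(154.5) + 6.25(194) − 5(21) − 161 = 1545 + 1212.5 − 105 − 161 = 2491.5 kcal/day.
TEE = BMR × activity factor = 2491.5 × 1.45 = 3612.675 kcal/day.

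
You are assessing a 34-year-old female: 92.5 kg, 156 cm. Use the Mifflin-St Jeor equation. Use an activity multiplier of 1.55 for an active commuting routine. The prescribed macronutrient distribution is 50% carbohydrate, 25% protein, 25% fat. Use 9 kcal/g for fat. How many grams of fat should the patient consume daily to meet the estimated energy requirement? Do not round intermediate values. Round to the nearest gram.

Mifflin-St Jeor (female): BMR = 10(92.5) + 6.25(156) − 5(34) − 161 = 925 + 975 − 170 − 161 = 1569 kcal/day.
TEE = 1569 × 1.55 = 2431.95 kcal/day.
Fat energy = 25% × 2431.95 = 607.9875 kcal.
Fat = 607.9875 ÷ 9 kcal/g = 67.5542 g.

68 g/day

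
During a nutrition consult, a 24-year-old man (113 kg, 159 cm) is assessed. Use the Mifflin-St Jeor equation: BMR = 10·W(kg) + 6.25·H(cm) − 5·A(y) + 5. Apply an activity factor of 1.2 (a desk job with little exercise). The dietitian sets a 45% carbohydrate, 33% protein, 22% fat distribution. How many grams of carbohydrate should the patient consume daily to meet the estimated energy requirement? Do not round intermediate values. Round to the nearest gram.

Mifflin-St Jeor (male): BMR = 10(113) + 6.25(159) − 5(24) + 5 = 1130 + 993.75 − 120 + 5 = 2008.75 kcal/day.
TEE = 2008.75 × 1.2 = 2410.5 kcal/day.
Carbohydrate energy = 45% × 2410.5 = 1084.725 kcal.
Carbohydrate = 1084.725 ÷ 4 kcal/g = 271.1813 g.

271 g/day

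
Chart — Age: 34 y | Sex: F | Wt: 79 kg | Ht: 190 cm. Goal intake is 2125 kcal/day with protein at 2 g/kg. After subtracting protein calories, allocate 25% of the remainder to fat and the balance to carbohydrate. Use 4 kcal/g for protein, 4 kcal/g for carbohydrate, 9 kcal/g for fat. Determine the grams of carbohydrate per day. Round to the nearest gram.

Protein = 2 × 79 = 158 g → 158 × 4 = 632 kcal.
Non-protein calories = 2125 − 632 = 1493 kcal.
Fat: 25% × 1493 = 373.25 kcal; carbohydrate: 1119.75 kcal.
Carbohydrate: 1119.75 kcal ÷ 4 kcal/g = 279.9375 g.

280 g/day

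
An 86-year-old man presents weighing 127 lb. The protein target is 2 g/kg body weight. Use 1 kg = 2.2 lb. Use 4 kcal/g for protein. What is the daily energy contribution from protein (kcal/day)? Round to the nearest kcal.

Weight in kg = 127 ÷ 2.2 = 57.7273 kg.
Protein = 2 g/kg × 57.7273 kg = 115.4545 g/day.
Protein energy = 115.4545 g × 4 kcal/g = 461.8182 kcal/day.

462 kcal/day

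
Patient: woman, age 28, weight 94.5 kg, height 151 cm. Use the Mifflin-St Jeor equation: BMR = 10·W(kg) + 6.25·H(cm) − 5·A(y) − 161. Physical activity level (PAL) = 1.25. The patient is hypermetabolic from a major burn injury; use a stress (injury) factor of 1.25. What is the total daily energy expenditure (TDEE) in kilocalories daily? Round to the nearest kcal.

Mifflin-St Jeor (female): BMR = 10(94.5) + 6.25(151) − 5(28) − 161 = 945 + 943.75 − 140 − 161 = 1587.75 kcal/day.
TEE = BMR × activity factor = 1587.75 × 1.25 = 1984.6875 kcal/day.
Apply stress factor: 1984.6875 × 1.25 = 2480.8594 kcal/day.

2481 kilocalories daily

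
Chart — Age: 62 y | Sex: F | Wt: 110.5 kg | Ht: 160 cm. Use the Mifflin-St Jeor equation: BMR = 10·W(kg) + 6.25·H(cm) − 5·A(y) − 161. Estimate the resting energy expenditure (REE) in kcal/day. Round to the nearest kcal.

Mifflin-St Jeor (female): BMR = 10(110.5) + 6.25(160) − 5(62) − 161 = 1105 + 1000 − 310 − 161 = 1634 kcal/day.

1634 kcal/day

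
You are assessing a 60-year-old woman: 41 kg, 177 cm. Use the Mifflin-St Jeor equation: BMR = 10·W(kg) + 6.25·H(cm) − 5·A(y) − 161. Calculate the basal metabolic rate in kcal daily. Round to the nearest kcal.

1055 kcal daily

Mifflin-St Jeor (female): BMR = 10(41) + 6.25(177) − 5(60) − 161 = 410 + 1106.25 − 300 − 161 = 1055.25 kcal/day.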